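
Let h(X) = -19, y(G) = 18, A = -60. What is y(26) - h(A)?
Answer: 37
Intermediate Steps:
y(26) - h(A) = 18 - 1*(-19) = 18 + 19 = 37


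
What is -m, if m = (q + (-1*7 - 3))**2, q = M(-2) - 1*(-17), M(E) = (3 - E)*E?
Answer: -9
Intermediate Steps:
M(E) = E*(3 - E)
q = 7 (q = -2*(3 - 1*(-2)) - 1*(-17) = -2*(3 + 2) + 17 = -2*5 + 17 = -10 + 17 = 7)
m = 9 (m = (7 + (-1*7 - 3))**2 = (7 + (-7 - 3))**2 = (7 - 10)**2 = (-3)**2 = 9)
-m = -1*9 = -9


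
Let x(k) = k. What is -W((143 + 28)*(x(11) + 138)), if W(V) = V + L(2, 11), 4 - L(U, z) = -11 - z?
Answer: -25505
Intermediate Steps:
L(U, z) = 15 + z (L(U, z) = 4 - (-11 - z) = 4 + (11 + z) = 15 + z)
W(V) = 26 + V (W(V) = V + (15 + 11) = V + 26 = 26 + V)
-W((143 + 28)*(x(11) + 138)) = -(26 + (143 + 28)*(11 + 138)) = -(26 + 171*149) = -(26 + 25479) = -1*25505 = -25505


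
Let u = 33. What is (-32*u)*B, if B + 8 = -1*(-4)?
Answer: 4224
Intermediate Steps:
B = -4 (B = -8 - 1*(-4) = -8 + 4 = -4)
(-32*u)*B = -32*33*(-4) = -1056*(-4) = 4224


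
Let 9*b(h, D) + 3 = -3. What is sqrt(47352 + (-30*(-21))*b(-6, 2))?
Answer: 2*sqrt(11733) ≈ 216.64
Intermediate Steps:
b(h, D) = -2/3 (b(h, D) = -1/3 + (1/9)*(-3) = -1/3 - 1/3 = -2/3)
sqrt(47352 + (-30*(-21))*b(-6, 2)) = sqrt(47352 - 30*(-21)*(-2/3)) = sqrt(47352 + 630*(-2/3)) = sqrt(47352 - 420) = sqrt(46932) = 2*sqrt(11733)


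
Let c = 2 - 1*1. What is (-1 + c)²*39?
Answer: 0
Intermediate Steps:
c = 1 (c = 2 - 1 = 1)
(-1 + c)²*39 = (-1 + 1)²*39 = 0²*39 = 0*39 = 0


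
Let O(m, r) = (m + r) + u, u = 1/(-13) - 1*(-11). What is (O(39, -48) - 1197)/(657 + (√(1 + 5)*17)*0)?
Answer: -15536/8541 ≈ -1.8190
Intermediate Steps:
u = 142/13 (u = -1/13 + 11 = 142/13 ≈ 10.923)
O(m, r) = 142/13 + m + r (O(m, r) = (m + r) + 142/13 = 142/13 + m + r)
(O(39, -48) - 1197)/(657 + (√(1 + 5)*17)*0) = ((142/13 + 39 - 48) - 1197)/(657 + (√(1 + 5)*17)*0) = (25/13 - 1197)/(657 + (√6*17)*0) = -15536/(13*(657 + (17*√6)*0)) = -15536/(13*(657 + 0)) = -15536/13/657 = -15536/13*1/657 = -15536/8541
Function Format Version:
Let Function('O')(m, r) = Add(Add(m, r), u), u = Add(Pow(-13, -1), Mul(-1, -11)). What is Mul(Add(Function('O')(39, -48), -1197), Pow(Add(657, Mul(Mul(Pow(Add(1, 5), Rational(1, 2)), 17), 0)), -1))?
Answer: Rational(-15536, 8541) ≈ -1.8190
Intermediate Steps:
u = Rational(142, 13) (u = Add(Rational(-1, 13), 11) = Rational(142, 13) ≈ 10.923)
Function('O')(m, r) = Add(Rational(142, 13), m, r) (Function('O')(m, r) = Add(Add(m, r), Rational(142, 13)) = Add(Rational(142, 13), m, r))
Mul(Add(Function('O')(39, -48), -1197), Pow(Add(657, Mul(Mul(Pow(Add(1, 5), Rational(1, 2)), 17), 0)), -1)) = Mul(Add(Add(Rational(142, 13), 39, -48), -1197), Pow(Add(657, Mul(Mul(Pow(Add(1, 5), Rational(1, 2)), 17), 0)), -1)) = Mul(Add(Rational(25, 13), -1197), Pow(Add(657, Mul(Mul(Pow(6, Rational(1, 2)), 17), 0)), -1)) = Mul(Rational(-15536, 13), Pow(Add(657, Mul(Mul(17, Pow(6, Rational(1, 2))), 0)), -1)) = Mul(Rational(-15536, 13), Pow(Add(657, 0), -1)) = Mul(Rational(-15536, 13), Pow(657, -1)) = Mul(Rational(-15536, 13), Rational(1, 657)) = Rational(-15536, 8541)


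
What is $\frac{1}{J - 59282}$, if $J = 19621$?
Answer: $- \frac{1}{39661} \approx -2.5214 \cdot 10^{-5}$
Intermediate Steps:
$\frac{1}{J - 59282} = \frac{1}{19621 - 59282} = \frac{1}{-39661} = - \frac{1}{39661}$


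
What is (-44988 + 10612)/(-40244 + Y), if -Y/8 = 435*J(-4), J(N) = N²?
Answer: 8594/23981 ≈ 0.35837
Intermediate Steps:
Y = -55680 (Y = -3480*(-4)² = -3480*16 = -8*6960 = -55680)
(-44988 + 10612)/(-40244 + Y) = (-44988 + 10612)/(-40244 - 55680) = -34376/(-95924) = -34376*(-1/95924) = 8594/23981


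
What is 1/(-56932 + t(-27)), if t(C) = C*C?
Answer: -1/56203 ≈ -1.7793e-5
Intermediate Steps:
t(C) = C²
1/(-56932 + t(-27)) = 1/(-56932 + (-27)²) = 1/(-56932 + 729) = 1/(-56203) = -1/56203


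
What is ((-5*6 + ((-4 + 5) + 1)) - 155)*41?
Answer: -7503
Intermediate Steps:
((-5*6 + ((-4 + 5) + 1)) - 155)*41 = ((-30 + (1 + 1)) - 155)*41 = ((-30 + 2) - 155)*41 = (-28 - 155)*41 = -183*41 = -7503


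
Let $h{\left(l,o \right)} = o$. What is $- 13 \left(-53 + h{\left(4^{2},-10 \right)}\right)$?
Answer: $819$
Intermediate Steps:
$- 13 \left(-53 + h{\left(4^{2},-10 \right)}\right) = - 13 \left(-53 - 10\right) = \left(-13\right) \left(-63\right) = 819$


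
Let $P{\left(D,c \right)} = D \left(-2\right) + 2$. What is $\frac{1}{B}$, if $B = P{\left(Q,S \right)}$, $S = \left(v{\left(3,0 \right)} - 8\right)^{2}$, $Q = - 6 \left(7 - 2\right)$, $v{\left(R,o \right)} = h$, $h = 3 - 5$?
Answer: $\frac{1}{62} \approx 0.016129$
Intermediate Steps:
$h = -2$
$v{\left(R,o \right)} = -2$
$Q = -30$ ($Q = \left(-6\right) 5 = -30$)
$S = 100$ ($S = \left(-2 - 8\right)^{2} = \left(-10\right)^{2} = 100$)
$P{\left(D,c \right)} = 2 - 2 D$ ($P{\left(D,c \right)} = - 2 D + 2 = 2 - 2 D$)
$B = 62$ ($B = 2 - -60 = 2 + 60 = 62$)
$\frac{1}{B} = \frac{1}{62}$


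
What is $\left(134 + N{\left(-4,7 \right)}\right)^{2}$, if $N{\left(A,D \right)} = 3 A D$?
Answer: $2500$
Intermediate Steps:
$N{\left(A,D \right)} = 3 A D$
$\left(134 + N{\left(-4,7 \right)}\right)^{2} = \left(134 + 3 \left(-4\right) 7\right)^{2} = \left(134 - 84\right)^{2} = 50^{2} = 2500$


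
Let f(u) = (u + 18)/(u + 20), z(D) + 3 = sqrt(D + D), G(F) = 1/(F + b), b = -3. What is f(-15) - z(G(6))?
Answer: 18/5 - sqrt(6)/3 ≈ 2.7835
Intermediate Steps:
G(F) = 1/(-3 + F) (G(F) = 1/(F - 3) = 1/(-3 + F))
z(D) = -3 + sqrt(2)*sqrt(D) (z(D) = -3 + sqrt(D + D) = -3 + sqrt(2*D) = -3 + sqrt(2)*sqrt(D))
f(u) = (18 + u)/(20 + u)
f(-15) - z(G(6)) = (18 - 15)/(20 - 15) - (-3 + sqrt(2)*sqrt(1/(-3 + 6))) = 3/5 - (-3 + sqrt(2)*sqrt(1/3)) = (1/5)*3 - (-3 + sqrt(2)*sqrt(1/3)) = 3/5 - (-3 + sqrt(2)*(sqrt(3)/3)) = 3/5 - (-3 + sqrt(6)/3) = 3/5 + (3 - sqrt(6)/3) = 18/5 - sqrt(6)/3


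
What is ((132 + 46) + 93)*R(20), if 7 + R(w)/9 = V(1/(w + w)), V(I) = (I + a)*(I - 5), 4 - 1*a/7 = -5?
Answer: -1250911881/1600 ≈ -7.8182e+5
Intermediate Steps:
a = 63 (a = 28 - 7*(-5) = 28 + 35 = 63)
V(I) = (-5 + I)*(63 + I) (V(I) = (I + 63)*(I - 5) = (63 + I)*(-5 + I) = (-5 + I)*(63 + I))
R(w) = -2898 + 261/w + 9/(4*w²) (R(w) = -63 + 9*(-315 + (1/(w + w))² + 58/(w + w)) = -63 + 9*(-315 + (1/(2*w))² + 58/((2*w))) = -63 + 9*(-315 + (1/(2*w))² + 58*(1/(2*w))) = -63 + 9*(-315 + 1/(4*w²) + 29/w) = -63 + 9*(-315 + 29/w + 1/(4*w²)) = -63 + (-2835 + 261/w + 9/(4*w²)) = -2898 + 261/w + 9/(4*w²))
((132 + 46) + 93)*R(20) = ((132 + 46) + 93)*(-2898 + 261/20 + (9/4)/20²) = (178 + 93)*(-2898 + 261*(1/20) + (9/4)*(1/400)) = 271*(-2898 + 261/20 + 9/1600) = 271*(-4615911/1600) = -1250911881/1600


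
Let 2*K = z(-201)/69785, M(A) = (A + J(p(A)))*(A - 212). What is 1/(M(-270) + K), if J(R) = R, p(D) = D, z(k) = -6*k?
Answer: 69785/18163640403 ≈ 3.8420e-6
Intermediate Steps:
M(A) = 2*A*(-212 + A) (M(A) = (A + A)*(A - 212) = (2*A)*(-212 + A) = 2*A*(-212 + A))
K = 603/69785 (K = (-6*(-201)/69785)/2 = (1206*(1/69785))/2 = (½)*(1206/69785) = 603/69785 ≈ 0.0086408)
1/(M(-270) + K) = 1/(2*(-270)*(-212 - 270) + 603/69785) = 1/(2*(-270)*(-482) + 603/69785) = 1/(260280 + 603/69785) = 1/(18163640403/69785) = 69785/18163640403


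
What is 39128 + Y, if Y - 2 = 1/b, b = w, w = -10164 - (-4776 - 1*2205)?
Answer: 124550789/3183 ≈ 39130.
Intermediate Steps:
w = -3183 (w = -10164 - (-4776 - 2205) = -10164 - 1*(-6981) = -10164 + 6981 = -3183)
b = -3183
Y = 6365/3183 (Y = 2 + 1/(-3183) = 2 - 1/3183 = 6365/3183 ≈ 1.9997)
39128 + Y = 39128 + 6365/3183 = 124550789/3183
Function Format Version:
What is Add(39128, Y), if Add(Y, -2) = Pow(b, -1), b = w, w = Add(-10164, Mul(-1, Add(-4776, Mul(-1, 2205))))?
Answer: Rational(124550789, 3183) ≈ 39130.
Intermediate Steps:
w = -3183 (w = Add(-10164, Mul(-1, Add(-4776, -2205))) = Add(-10164, Mul(-1, -6981)) = Add(-10164, 6981) = -3183)
b = -3183
Y = Rational(6365, 3183) (Y = Add(2, Pow(-3183, -1)) = Add(2, Rational(-1, 3183)) = Rational(6365, 3183) ≈ 1.9997)
Add(39128, Y) = Add(39128, Rational(6365, 3183)) = Rational(124550789, 3183)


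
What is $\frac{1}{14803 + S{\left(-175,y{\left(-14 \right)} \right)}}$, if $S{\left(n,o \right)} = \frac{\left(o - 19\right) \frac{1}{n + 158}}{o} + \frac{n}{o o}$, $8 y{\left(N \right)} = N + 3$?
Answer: $\frac{2057}{30257578} \approx 6.7983 \cdot 10^{-5}$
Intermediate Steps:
$y{\left(N \right)} = \frac{3}{8} + \frac{N}{8}$ ($y{\left(N \right)} = \frac{N + 3}{8} = \frac{3 + N}{8} = \frac{3}{8} + \frac{N}{8}$)
$S{\left(n,o \right)} = \frac{n}{o^{2}} + \frac{-19 + o}{o \left(158 + n\right)}$ ($S{\left(n,o \right)} = \frac{\left(-19 + o\right) \frac{1}{158 + n}}{o} + \frac{n}{o^{2}} = \frac{\frac{1}{158 + n} \left(-19 + o\right)}{o} + \frac{n}{o^{2}} = \frac{-19 + o}{o \left(158 + n\right)} + \frac{n}{o^{2}} = \frac{n}{o^{2}} + \frac{-19 + o}{o \left(158 + n\right)}$)
$\frac{1}{14803 + S{\left(-175,y{\left(-14 \right)} \right)}} = \frac{1}{14803 + \frac{\left(-175\right)^{2} + \left(\frac{3}{8} + \frac{1}{8} \left(-14\right)\right)^{2} - 19 \left(\frac{3}{8} + \frac{1}{8} \left(-14\right)\right) + 158 \left(-175\right)}{\left(\frac{3}{8} + \frac{1}{8} \left(-14\right)\right)^{2} \left(158 - 175\right)}} = \frac{1}{14803 + \frac{30625 + \left(\frac{3}{8} - \frac{7}{4}\right)^{2} - 19 \left(\frac{3}{8} - \frac{7}{4}\right) - 27650}{\left(\frac{3}{8} - \frac{7}{4}\right)^{2} \left(-17\right)}} = \frac{1}{14803 + \frac{1}{\frac{121}{64}} \left(- \frac{1}{17}\right) \left(30625 + \left(- \frac{11}{8}\right)^{2} - - \frac{209}{8} - 27650\right)} = \frac{1}{14803 + \frac{64}{121} \left(- \frac{1}{17}\right) \left(30625 + \frac{121}{64} + \frac{209}{8} - 27650\right)} = \frac{1}{14803 + \frac{64}{121} \left(- \frac{1}{17}\right) \frac{192193}{64}} = \frac{1}{14803 - \frac{192193}{2057}} = \frac{1}{\frac{30257578}{2057}} = \frac{2057}{30257578}$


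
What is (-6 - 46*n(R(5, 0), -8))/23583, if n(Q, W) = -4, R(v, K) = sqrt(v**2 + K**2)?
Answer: 178/23583 ≈ 0.0075478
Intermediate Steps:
R(v, K) = sqrt(K**2 + v**2)
(-6 - 46*n(R(5, 0), -8))/23583 = (-6 - 46*(-4))/23583 = (-6 + 184)*(1/23583) = 178*(1/23583) = 178/23583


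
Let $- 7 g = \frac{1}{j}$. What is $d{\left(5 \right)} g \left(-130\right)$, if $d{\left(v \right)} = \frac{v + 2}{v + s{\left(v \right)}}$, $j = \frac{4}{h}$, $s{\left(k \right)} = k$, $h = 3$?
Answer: $\frac{39}{4} \approx 9.75$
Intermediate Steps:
$j = \frac{4}{3} \approx 1.3333$
$g = - \frac{3}{28}$ ($g = - \frac{1}{7 \cdot \frac{4}{3}} = \left(- \frac{1}{7}\right) \frac{3}{4} = - \frac{3}{28} \approx -0.10714$)
$d{\left(v \right)} = \frac{2 + v}{2 v}$ ($d{\left(v \right)} = \frac{v + 2}{v + v} = \frac{2 + v}{2 v}$)
$d{\left(5 \right)} g \left(-130\right) = \frac{2 + 5}{2 \cdot 5} \left(- \frac{3}{28}\right) \left(-130\right) = \frac{1}{2} \cdot \frac{1}{5} \cdot 7 \left(- \frac{3}{28}\right) \left(-130\right) = \frac{7}{10} \left(- \frac{3}{28}\right) \left(-130\right) = \left(- \frac{3}{40}\right) \left(-130\right) = \frac{39}{4}$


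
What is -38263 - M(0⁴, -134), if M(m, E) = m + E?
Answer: -38129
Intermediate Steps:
M(m, E) = E + m
-38263 - M(0⁴, -134) = -38263 - (-134 + 0⁴) = -38263 - (-134 + 0) = -38263 - 1*(-134) = -38263 + 134 = -38129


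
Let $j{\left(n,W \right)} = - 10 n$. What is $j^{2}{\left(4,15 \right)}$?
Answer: $1600$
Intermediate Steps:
$j^{2}{\left(4,15 \right)} = \left(\left(-10\right) 4\right)^{2} = \left(-40\right)^{2} = 1600$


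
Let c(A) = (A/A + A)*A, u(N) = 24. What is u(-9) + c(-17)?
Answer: 296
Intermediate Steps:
c(A) = A*(1 + A) (c(A) = (1 + A)*A = A*(1 + A))
u(-9) + c(-17) = 24 - 17*(1 - 17) = 24 - 17*(-16) = 24 + 272 = 296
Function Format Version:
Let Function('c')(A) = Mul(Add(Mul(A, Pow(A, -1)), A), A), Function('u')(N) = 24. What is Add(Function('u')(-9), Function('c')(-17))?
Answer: 296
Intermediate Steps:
Function('c')(A) = Mul(A, Add(1, A)) (Function('c')(A) = Mul(Add(1, A), A) = Mul(A, Add(1, A)))
Add(Function('u')(-9), Function('c')(-17)) = Add(24, Mul(-17, Add(1, -17))) = Add(24, Mul(-17, -16)) = Add(24, 272) = 296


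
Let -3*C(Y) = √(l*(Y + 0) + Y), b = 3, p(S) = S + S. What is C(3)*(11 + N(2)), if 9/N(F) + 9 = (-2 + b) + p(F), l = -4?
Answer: -35*I/4 ≈ -8.75*I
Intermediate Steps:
p(S) = 2*S
C(Y) = -√3*√(-Y)/3 (C(Y) = -√(-4*(Y + 0) + Y)/3 = -√(-4*Y + Y)/3 = -√3*√(-Y)/3)
N(F) = 9/(-8 + 2*F) (N(F) = 9/(-9 + ((-2 + 3) + 2*F)) = 9/(-9 + (1 + 2*F)) = 9/(-8 + 2*F))
C(3)*(11 + N(2)) = (-√3*√(-1*3)/3)*(11 + 9/(2*(-4 + 2))) = (-√3*√(-3)/3)*(11 + (9/2)/(-2)) = (-√3*I*√3/3)*(11 + (9/2)*(-½)) = (-I)*(11 - 9/4) = -I*(35/4) = -35*I/4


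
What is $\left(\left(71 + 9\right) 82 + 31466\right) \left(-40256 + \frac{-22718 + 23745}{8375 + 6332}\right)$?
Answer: $- \frac{22513063813090}{14707} \approx -1.5308 \cdot 10^{9}$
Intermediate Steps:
$\left(\left(71 + 9\right) 82 + 31466\right) \left(-40256 + \frac{-22718 + 23745}{8375 + 6332}\right) = \left(80 \cdot 82 + 31466\right) \left(-40256 + \frac{1027}{14707}\right) = \left(6560 + 31466\right) \left(-40256 + 1027 \cdot \frac{1}{14707}\right) = 38026 \left(-40256 + \frac{1027}{14707}\right) = 38026 \left(- \frac{592043965}{14707}\right) = - \frac{22513063813090}{14707}$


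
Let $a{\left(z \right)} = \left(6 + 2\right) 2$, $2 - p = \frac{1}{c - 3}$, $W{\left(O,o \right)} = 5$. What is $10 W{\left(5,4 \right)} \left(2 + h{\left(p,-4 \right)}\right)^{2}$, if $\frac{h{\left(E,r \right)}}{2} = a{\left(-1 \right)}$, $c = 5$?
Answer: $57800$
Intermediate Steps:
$p = \frac{3}{2}$ ($p = 2 - \frac{1}{5 - 3} = 2 - \frac{1}{2} = \frac{3}{2} \approx 1.5$)
$a{\left(z \right)} = 16$ ($a{\left(z \right)} = 8 \cdot 2 = 16$)
$h{\left(E,r \right)} = 32$ ($h{\left(E,r \right)} = 2 \cdot 16 = 32$)
$10 W{\left(5,4 \right)} \left(2 + h{\left(p,-4 \right)}\right)^{2} = 10 \cdot 5 \left(2 + 32\right)^{2} = 50 \cdot 34^{2} = 50 \cdot 1156 = 57800$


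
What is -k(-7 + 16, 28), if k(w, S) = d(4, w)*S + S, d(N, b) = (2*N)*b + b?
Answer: -2296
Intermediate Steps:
d(N, b) = b + 2*N*b (d(N, b) = 2*N*b + b = b + 2*N*b)
k(w, S) = S + 9*S*w (k(w, S) = (w*(1 + 2*4))*S + S = (w*(1 + 8))*S + S = (w*9)*S + S = (9*w)*S + S = 9*S*w + S = S + 9*S*w)
-k(-7 + 16, 28) = -28*(1 + 9*(-7 + 16)) = -28*(1 + 9*9) = -28*(1 + 81) = -28*82 = -1*2296 = -2296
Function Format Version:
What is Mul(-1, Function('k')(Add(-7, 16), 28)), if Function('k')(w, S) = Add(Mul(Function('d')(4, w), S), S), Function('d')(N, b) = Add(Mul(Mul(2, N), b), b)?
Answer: -2296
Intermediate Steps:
Function('d')(N, b) = Add(b, Mul(2, N, b)) (Function('d')(N, b) = Add(Mul(2, N, b), b) = Add(b, Mul(2, N, b)))
Function('k')(w, S) = Add(S, Mul(9, S, w)) (Function('k')(w, S) = Add(Mul(Mul(w, Add(1, Mul(2, 4))), S), S) = Add(Mul(Mul(w, Add(1, 8)), S), S) = Add(Mul(Mul(w, 9), S), S) = Add(Mul(Mul(9, w), S), S) = Add(Mul(9, S, w), S) = Add(S, Mul(9, S, w)))
Mul(-1, Function('k')(Add(-7, 16), 28)) = Mul(-1, Mul(28, Add(1, Mul(9, Add(-7, 16))))) = Mul(-1, Mul(28, Add(1, Mul(9, 9)))) = Mul(-1, Mul(28, Add(1, 81))) = Mul(-1, Mul(28, 82)) = Mul(-1, 2296) = -2296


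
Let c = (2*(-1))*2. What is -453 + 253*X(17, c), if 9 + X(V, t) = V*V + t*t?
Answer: 74435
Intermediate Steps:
c = -4 (c = -2*2 = -4)
X(V, t) = -9 + V**2 + t**2 (X(V, t) = -9 + (V*V + t*t) = -9 + (V**2 + t**2) = -9 + V**2 + t**2)
-453 + 253*X(17, c) = -453 + 253*(-9 + 17**2 + (-4)**2) = -453 + 253*(-9 + 289 + 16) = -453 + 253*296 = -453 + 74888 = 74435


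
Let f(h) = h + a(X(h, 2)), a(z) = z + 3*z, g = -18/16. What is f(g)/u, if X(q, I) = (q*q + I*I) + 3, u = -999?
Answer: -511/15984 ≈ -0.031969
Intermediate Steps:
X(q, I) = 3 + I² + q² (X(q, I) = (q² + I²) + 3 = (I² + q²) + 3 = 3 + I² + q²)
g = -9/8 (g = -18*1/16 = -9/8 ≈ -1.1250)
a(z) = 4*z
f(h) = 28 + h + 4*h² (f(h) = h + 4*(3 + 2² + h²) = h + 4*(3 + 4 + h²) = h + 4*(7 + h²) = h + (28 + 4*h²) = 28 + h + 4*h²)
f(g)/u = (28 - 9/8 + 4*(-9/8)²)/(-999) = (28 - 9/8 + 4*(81/64))*(-1/999) = (28 - 9/8 + 81/16)*(-1/999) = (511/16)*(-1/999) = -511/15984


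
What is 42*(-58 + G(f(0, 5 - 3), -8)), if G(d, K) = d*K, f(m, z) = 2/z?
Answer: -2772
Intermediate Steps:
G(d, K) = K*d
42*(-58 + G(f(0, 5 - 3), -8)) = 42*(-58 - 16/(5 - 3)) = 42*(-58 - 16/2) = 42*(-58 - 8*1) = 42*(-58 - 8) = 42*(-66) = -2772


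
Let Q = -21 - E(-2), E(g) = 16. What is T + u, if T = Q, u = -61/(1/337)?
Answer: -20594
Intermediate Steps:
Q = -37 (Q = -21 - 1*16 = -21 - 16 = -37)
u = -20557 (u = -61/1/337 = -61*337 = -20557)
T = -37
T + u = -37 - 20557 = -20594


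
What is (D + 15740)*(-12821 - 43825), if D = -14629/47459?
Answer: -42313997296026/47459 ≈ -8.9159e+8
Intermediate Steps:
D = -14629/47459 (D = -14629*1/47459 = -14629/47459 ≈ -0.30825)
(D + 15740)*(-12821 - 43825) = (-14629/47459 + 15740)*(-12821 - 43825) = (746990031/47459)*(-56646) = -42313997296026/47459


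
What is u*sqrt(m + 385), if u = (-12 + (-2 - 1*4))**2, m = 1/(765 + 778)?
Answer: 648*sqrt(229157102)/1543 ≈ 6357.3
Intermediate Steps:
m = 1/1543 ≈ 0.00064809
u = 324 (u = (-12 + (-2 - 4))**2 = (-12 - 6)**2 = (-18)**2 = 324)
u*sqrt(m + 385) = 324*sqrt(1/1543 + 385) = 324*sqrt(594056/1543) = 324*(2*sqrt(229157102)/1543) = 648*sqrt(229157102)/1543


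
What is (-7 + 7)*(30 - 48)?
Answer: 0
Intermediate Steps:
(-7 + 7)*(30 - 48) = 0*(-18) = 0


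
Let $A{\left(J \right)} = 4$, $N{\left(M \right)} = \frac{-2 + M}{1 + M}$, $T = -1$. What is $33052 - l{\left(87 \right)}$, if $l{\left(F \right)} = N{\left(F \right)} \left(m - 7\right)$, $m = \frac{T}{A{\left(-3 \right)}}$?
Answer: $\frac{11636769}{352} \approx 33059.0$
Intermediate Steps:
$N{\left(M \right)} = \frac{-2 + M}{1 + M}$
$m = - \frac{1}{4} \approx -0.25$
$l{\left(F \right)} = - \frac{29 \left(-2 + F\right)}{4 \left(1 + F\right)}$ ($l{\left(F \right)} = \frac{-2 + F}{1 + F} \left(- \frac{1}{4} - 7\right) = \frac{-2 + F}{1 + F} \left(- \frac{29}{4}\right) = - \frac{29 \left(-2 + F\right)}{4 \left(1 + F\right)}$)
$33052 - l{\left(87 \right)} = 33052 - \frac{29 \left(2 - 87\right)}{4 \left(1 + 87\right)} = 33052 - \frac{29 \left(2 - 87\right)}{4 \cdot 88} = 33052 - \frac{29}{4} \cdot \frac{1}{88} \left(-85\right) = 33052 - - \frac{2465}{352} = 33052 + \frac{2465}{352} = \frac{11636769}{352}$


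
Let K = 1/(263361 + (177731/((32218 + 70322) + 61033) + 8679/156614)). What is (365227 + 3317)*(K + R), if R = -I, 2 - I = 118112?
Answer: 293678099569428961903980288/6746764427676643 ≈ 4.3529e+10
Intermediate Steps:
I = -118110 (I = 2 - 1*118112 = 2 - 118112 = -118110)
R = 118110 (R = -1*(-118110) = 118110)
K = 25617821822/6746764427676643 (K = 1/(263361 + (177731/(102540 + 61033) + 8679*(1/156614))) = 1/(263361 + (177731/163573 + 8679/156614)) = 1/(263361 + 29254812901/25617821822) = 1/(6746764427676643/25617821822) = 25617821822/6746764427676643 ≈ 3.7971e-6)
(365227 + 3317)*(K + R) = (365227 + 3317)*(25617821822/6746764427676643 + 118110) = 368544*(796860346578506126552/6746764427676643) = 293678099569428961903980288/6746764427676643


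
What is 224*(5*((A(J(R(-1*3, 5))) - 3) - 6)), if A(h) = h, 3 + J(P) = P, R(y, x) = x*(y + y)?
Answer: -47040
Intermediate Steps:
R(y, x) = 2*x*y (R(y, x) = x*(2*y) = 2*x*y)
J(P) = -3 + P
224*(5*((A(J(R(-1*3, 5))) - 3) - 6)) = 224*(5*(((-3 + 2*5*(-1*3)) - 3) - 6)) = 224*(5*(((-3 + 2*5*(-3)) - 3) - 6)) = 224*(5*(((-3 - 30) - 3) - 6)) = 224*(5*((-33 - 3) - 6)) = 224*(5*(-36 - 6)) = 224*(5*(-42)) = 224*(-210) = -47040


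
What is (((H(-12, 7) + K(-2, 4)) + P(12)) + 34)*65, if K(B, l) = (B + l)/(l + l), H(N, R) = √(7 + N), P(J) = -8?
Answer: 6825/4 + 65*I*√5 ≈ 1706.3 + 145.34*I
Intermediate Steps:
K(B, l) = (B + l)/(2*l) (K(B, l) = (B + l)/((2*l)) = (B + l)*(1/(2*l)) = (B + l)/(2*l))
(((H(-12, 7) + K(-2, 4)) + P(12)) + 34)*65 = (((√(7 - 12) + (½)*(-2 + 4)/4) - 8) + 34)*65 = (((√(-5) + (½)*(¼)*2) - 8) + 34)*65 = (((I*√5 + ¼) - 8) + 34)*65 = (((¼ + I*√5) - 8) + 34)*65 = ((-31/4 + I*√5) + 34)*65 = (105/4 + I*√5)*65 = 6825/4 + 65*I*√5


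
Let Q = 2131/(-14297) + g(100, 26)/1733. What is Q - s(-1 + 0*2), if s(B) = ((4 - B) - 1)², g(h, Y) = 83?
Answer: -398933588/24776701 ≈ -16.101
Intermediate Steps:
s(B) = (3 - B)²
Q = -2506372/24776701 (Q = 2131/(-14297) + 83/1733 = 2131*(-1/14297) + 83*(1/1733) = -2131/14297 + 83/1733 = -2506372/24776701 ≈ -0.10116)
Q - s(-1 + 0*2) = -2506372/24776701 - (-3 + (-1 + 0*2))² = -2506372/24776701 - (-3 + (-1 + 0))² = -2506372/24776701 - (-3 - 1)² = -2506372/24776701 - 1*(-4)² = -2506372/24776701 - 1*16 = -2506372/24776701 - 16 = -398933588/24776701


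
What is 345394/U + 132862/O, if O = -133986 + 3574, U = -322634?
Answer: -21977330209/10518836302 ≈ -2.0893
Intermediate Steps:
O = -130412
345394/U + 132862/O = 345394/(-322634) + 132862/(-130412) = 345394*(-1/322634) + 132862*(-1/130412) = -172697/161317 - 66431/65206 = -21977330209/10518836302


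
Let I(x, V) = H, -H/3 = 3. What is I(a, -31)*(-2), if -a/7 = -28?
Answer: 18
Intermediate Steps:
a = 196 (a = -7*(-28) = 196)
H = -9 (H = -3*3 = -9)
I(x, V) = -9
I(a, -31)*(-2) = -9*(-2) = 18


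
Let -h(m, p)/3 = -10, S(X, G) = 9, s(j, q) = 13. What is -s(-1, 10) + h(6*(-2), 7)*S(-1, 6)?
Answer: 257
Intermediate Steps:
h(m, p) = 30 (h(m, p) = -3*(-10) = 30)
-s(-1, 10) + h(6*(-2), 7)*S(-1, 6) = -1*13 + 30*9 = -13 + 270 = 257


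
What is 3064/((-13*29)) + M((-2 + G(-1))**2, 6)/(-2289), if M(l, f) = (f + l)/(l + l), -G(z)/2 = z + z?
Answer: -28055869/3451812 ≈ -8.1279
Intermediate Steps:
G(z) = -4*z (G(z) = -2*(z + z) = -4*z)
M(l, f) = (f + l)/(2*l) (M(l, f) = (f + l)/((2*l)) = (f + l)*(1/(2*l)) = (f + l)/(2*l))
3064/((-13*29)) + M((-2 + G(-1))**2, 6)/(-2289) = 3064/((-13*29)) + ((6 + (-2 - 4*(-1))**2)/(2*((-2 - 4*(-1))**2)))/(-2289) = 3064/(-377) + ((6 + (-2 + 4)**2)/(2*((-2 + 4)**2)))*(-1/2289) = 3064*(-1/377) + ((6 + 2**2)/(2*(2**2)))*(-1/2289) = -3064/377 + ((1/2)*(6 + 4)/4)*(-1/2289) = -3064/377 + ((1/2)*(1/4)*10)*(-1/2289) = -3064/377 + (5/4)*(-1/2289) = -3064/377 - 5/9156 = -28055869/3451812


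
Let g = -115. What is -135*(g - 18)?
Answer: 17955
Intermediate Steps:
-135*(g - 18) = -135*(-115 - 18) = -135*(-133) = 17955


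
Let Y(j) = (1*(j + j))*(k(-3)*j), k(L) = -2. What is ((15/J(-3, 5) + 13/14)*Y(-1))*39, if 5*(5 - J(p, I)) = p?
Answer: -3939/7 ≈ -562.71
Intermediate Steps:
J(p, I) = 5 - p/5
Y(j) = -4*j² (Y(j) = (1*(j + j))*(-2*j) = (1*(2*j))*(-2*j) = (2*j)*(-2*j) = -4*j²)
((15/J(-3, 5) + 13/14)*Y(-1))*39 = ((15/(5 - ⅕*(-3)) + 13/14)*(-4*(-1)²))*39 = ((15/(5 + ⅗) + 13*(1/14))*(-4*1))*39 = ((15/(28/5) + 13/14)*(-4))*39 = ((15*(5/28) + 13/14)*(-4))*39 = ((75/28 + 13/14)*(-4))*39 = ((101/28)*(-4))*39 = -101/7*39 = -3939/7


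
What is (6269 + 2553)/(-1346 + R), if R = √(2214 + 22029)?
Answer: -11874412/1787473 - 8822*√24243/1787473 ≈ -7.4116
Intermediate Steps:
R = √24243 ≈ 155.70
(6269 + 2553)/(-1346 + R) = (6269 + 2553)/(-1346 + √24243) = 8822/(-1346 + √24243)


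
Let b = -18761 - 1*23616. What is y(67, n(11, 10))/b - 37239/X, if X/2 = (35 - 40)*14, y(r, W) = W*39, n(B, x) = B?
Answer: 1578017043/5932780 ≈ 265.98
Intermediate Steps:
y(r, W) = 39*W
X = -140 (X = 2*((35 - 40)*14) = 2*(-5*14) = 2*(-70) = -140)
b = -42377 (b = -18761 - 23616 = -42377)
y(67, n(11, 10))/b - 37239/X = (39*11)/(-42377) - 37239/(-140) = 429*(-1/42377) - 37239*(-1/140) = -429/42377 + 37239/140 = 1578017043/5932780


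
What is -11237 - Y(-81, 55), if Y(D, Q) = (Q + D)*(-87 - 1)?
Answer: -13525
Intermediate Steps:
Y(D, Q) = -88*D - 88*Q (Y(D, Q) = (D + Q)*(-88) = -88*D - 88*Q)
-11237 - Y(-81, 55) = -11237 - (-88*(-81) - 88*55) = -11237 - (7128 - 4840) = -11237 - 1*2288 = -11237 - 2288 = -13525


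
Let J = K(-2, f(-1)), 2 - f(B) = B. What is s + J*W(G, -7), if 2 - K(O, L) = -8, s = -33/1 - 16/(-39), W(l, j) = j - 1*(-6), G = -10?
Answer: -1661/39 ≈ -42.590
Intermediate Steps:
W(l, j) = 6 + j (W(l, j) = j + 6 = 6 + j)
s = -1271/39 (s = -33*1 - 16*(-1/39) = -33 + 16/39 = -1271/39 ≈ -32.590)
f(B) = 2 - B
K(O, L) = 10 (K(O, L) = 2 - 1*(-8) = 2 + 8 = 10)
J = 10
s + J*W(G, -7) = -1271/39 + 10*(6 - 7) = -1271/39 + 10*(-1) = -1271/39 - 10 = -1661/39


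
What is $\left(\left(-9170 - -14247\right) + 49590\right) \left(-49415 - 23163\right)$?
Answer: $-3967621526$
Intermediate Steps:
$\left(\left(-9170 - -14247\right) + 49590\right) \left(-49415 - 23163\right) = \left(\left(-9170 + 14247\right) + 49590\right) \left(-72578\right) = \left(5077 + 49590\right) \left(-72578\right) = 54667 \left(-72578\right) = -3967621526$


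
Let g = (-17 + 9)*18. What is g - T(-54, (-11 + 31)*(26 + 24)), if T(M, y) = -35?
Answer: -109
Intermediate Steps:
g = -144 (g = -8*18 = -144)
g - T(-54, (-11 + 31)*(26 + 24)) = -144 - 1*(-35) = -144 + 35 = -109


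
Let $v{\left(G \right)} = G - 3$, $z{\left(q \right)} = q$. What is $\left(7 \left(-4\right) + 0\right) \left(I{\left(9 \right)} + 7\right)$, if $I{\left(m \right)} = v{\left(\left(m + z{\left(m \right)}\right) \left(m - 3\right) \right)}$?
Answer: $-3136$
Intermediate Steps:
$v{\left(G \right)} = -3 + G$ ($v{\left(G \right)} = G - 3 = -3 + G$)
$I{\left(m \right)} = -3 + 2 m \left(-3 + m\right)$ ($I{\left(m \right)} = -3 + \left(m + m\right) \left(m - 3\right) = -3 + 2 m \left(-3 + m\right)$)
$\left(7 \left(-4\right) + 0\right) \left(I{\left(9 \right)} + 7\right) = \left(7 \left(-4\right) + 0\right) \left(\left(-3 - 54 + 2 \cdot 9^{2}\right) + 7\right) = \left(-28 + 0\right) \left(\left(-3 - 54 + 2 \cdot 81\right) + 7\right) = - 28 \left(\left(-3 - 54 + 162\right) + 7\right) = - 28 \left(105 + 7\right) = \left(-28\right) 112 = -3136$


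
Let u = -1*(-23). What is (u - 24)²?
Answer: 1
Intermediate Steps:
u = 23
(u - 24)² = (23 - 24)² = (-1)² = 1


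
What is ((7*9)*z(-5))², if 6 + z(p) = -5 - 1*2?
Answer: 670761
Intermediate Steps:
z(p) = -13 (z(p) = -6 + (-5 - 1*2) = -6 + (-5 - 2) = -6 - 7 = -13)
((7*9)*z(-5))² = ((7*9)*(-13))² = (63*(-13))² = (-819)² = 670761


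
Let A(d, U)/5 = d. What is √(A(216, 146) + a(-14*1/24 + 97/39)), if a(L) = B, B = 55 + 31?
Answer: √1166 ≈ 34.147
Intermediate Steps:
B = 86
A(d, U) = 5*d
a(L) = 86
√(A(216, 146) + a(-14*1/24 + 97/39)) = √(5*216 + 86) = √(1080 + 86) = √1166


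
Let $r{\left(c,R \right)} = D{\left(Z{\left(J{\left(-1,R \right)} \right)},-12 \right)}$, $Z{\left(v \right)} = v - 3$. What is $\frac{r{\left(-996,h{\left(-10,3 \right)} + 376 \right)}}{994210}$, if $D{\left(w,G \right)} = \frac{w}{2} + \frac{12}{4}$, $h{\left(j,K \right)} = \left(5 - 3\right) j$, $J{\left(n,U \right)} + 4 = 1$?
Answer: $0$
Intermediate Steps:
$J{\left(n,U \right)} = -3$ ($J{\left(n,U \right)} = -4 + 1 = -3$)
$h{\left(j,K \right)} = 2 j$
$Z{\left(v \right)} = -3 + v$
$D{\left(w,G \right)} = 3 + \frac{w}{2}$ ($D{\left(w,G \right)} = w \frac{1}{2} + 12 \cdot \frac{1}{4} = \frac{w}{2} + 3 = 3 + \frac{w}{2}$)
$r{\left(c,R \right)} = 0$ ($r{\left(c,R \right)} = 3 + \frac{-3 - 3}{2} = 3 + \frac{1}{2} \left(-6\right) = 3 - 3 = 0$)
$\frac{r{\left(-996,h{\left(-10,3 \right)} + 376 \right)}}{994210} = \frac{0}{994210} = 0 \cdot \frac{1}{994210} = 0$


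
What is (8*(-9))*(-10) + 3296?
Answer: 4016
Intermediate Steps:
(8*(-9))*(-10) + 3296 = -72*(-10) + 3296 = 720 + 3296 = 4016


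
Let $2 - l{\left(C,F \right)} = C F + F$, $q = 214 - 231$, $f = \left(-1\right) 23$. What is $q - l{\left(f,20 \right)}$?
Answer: $-459$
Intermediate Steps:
$f = -23$
$q = -17$
$l{\left(C,F \right)} = 2 - F - C F$ ($l{\left(C,F \right)} = 2 - \left(C F + F\right) = 2 - \left(F + C F\right) = 2 - F - C F$)
$q - l{\left(f,20 \right)} = -17 - \left(2 - 20 - \left(-23\right) 20\right) = -17 - \left(2 - 20 + 460\right) = -17 - 442 = -459$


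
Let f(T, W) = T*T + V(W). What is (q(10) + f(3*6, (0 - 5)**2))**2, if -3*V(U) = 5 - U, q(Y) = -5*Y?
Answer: 708964/9 ≈ 78774.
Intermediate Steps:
V(U) = -5/3 + U/3 (V(U) = -(5 - U)/3 = -5/3 + U/3)
f(T, W) = -5/3 + T**2 + W/3 (f(T, W) = T*T + (-5/3 + W/3) = T**2 + (-5/3 + W/3) = -5/3 + T**2 + W/3)
(q(10) + f(3*6, (0 - 5)**2))**2 = (-5*10 + (-5/3 + (3*6)**2 + (0 - 5)**2/3))**2 = (-50 + (-5/3 + 18**2 + (1/3)*(-5)**2))**2 = (-50 + (-5/3 + 324 + (1/3)*25))**2 = (-50 + (-5/3 + 324 + 25/3))**2 = (-50 + 992/3)**2 = (842/3)**2 = 708964/9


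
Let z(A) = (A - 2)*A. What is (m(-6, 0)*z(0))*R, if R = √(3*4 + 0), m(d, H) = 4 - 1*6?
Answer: 0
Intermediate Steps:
m(d, H) = -2 (m(d, H) = 4 - 6 = -2)
R = 2*√3 (R = √(12 + 0) = √12 = 2*√3 ≈ 3.4641)
z(A) = A*(-2 + A) (z(A) = (-2 + A)*A = A*(-2 + A))
(m(-6, 0)*z(0))*R = (-0*(-2 + 0))*(2*√3) = (-0*(-2))*(2*√3) = (-2*0)*(2*√3) = 0*(2*√3) = 0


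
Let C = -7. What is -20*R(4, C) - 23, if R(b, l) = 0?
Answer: -23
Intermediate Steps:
-20*R(4, C) - 23 = -20*0 - 23 = 0 - 23 = -23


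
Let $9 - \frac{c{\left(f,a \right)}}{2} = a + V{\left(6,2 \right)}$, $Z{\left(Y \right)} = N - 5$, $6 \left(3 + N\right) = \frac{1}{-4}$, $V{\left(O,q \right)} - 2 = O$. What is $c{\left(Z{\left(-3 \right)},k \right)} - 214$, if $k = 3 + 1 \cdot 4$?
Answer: $-226$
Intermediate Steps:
$V{\left(O,q \right)} = 2 + O$
$N = - \frac{73}{24}$ ($N = -3 + \frac{1}{6 \left(-4\right)} = -3 + \frac{1}{6} \left(- \frac{1}{4}\right) = -3 - \frac{1}{24} = - \frac{73}{24} \approx -3.0417$)
$Z{\left(Y \right)} = - \frac{193}{24}$ ($Z{\left(Y \right)} = - \frac{73}{24} - 5 = - \frac{193}{24}$)
$k = 7$ ($k = 3 + 4 = 7$)
$c{\left(f,a \right)} = 2 - 2 a$ ($c{\left(f,a \right)} = 18 - 2 \left(a + \left(2 + 6\right)\right) = 18 - 2 \left(a + 8\right) = 18 - 2 \left(8 + a\right) = 18 - \left(16 + 2 a\right) = 2 - 2 a$)
$c{\left(Z{\left(-3 \right)},k \right)} - 214 = \left(2 - 14\right) - 214 = -12 - 214 = -226$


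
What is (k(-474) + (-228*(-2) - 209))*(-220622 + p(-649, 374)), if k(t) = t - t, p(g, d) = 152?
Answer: -54456090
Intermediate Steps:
k(t) = 0
(k(-474) + (-228*(-2) - 209))*(-220622 + p(-649, 374)) = (0 + (-228*(-2) - 209))*(-220622 + 152) = (0 + (456 - 209))*(-220470) = (0 + 247)*(-220470) = 247*(-220470) = -54456090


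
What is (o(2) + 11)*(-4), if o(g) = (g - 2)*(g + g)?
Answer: -44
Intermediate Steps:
o(g) = 2*g*(-2 + g) (o(g) = (-2 + g)*(2*g) = 2*g*(-2 + g))
(o(2) + 11)*(-4) = (2*2*(-2 + 2) + 11)*(-4) = (2*2*0 + 11)*(-4) = (0 + 11)*(-4) = 11*(-4) = -44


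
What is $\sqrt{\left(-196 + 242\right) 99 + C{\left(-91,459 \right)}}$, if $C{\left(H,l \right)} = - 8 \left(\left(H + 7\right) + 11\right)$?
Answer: $\sqrt{5138} \approx 71.68$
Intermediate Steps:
$C{\left(H,l \right)} = -144 - 8 H$ ($C{\left(H,l \right)} = - 8 \left(\left(7 + H\right) + 11\right) = - 8 \left(18 + H\right) = -144 - 8 H$)
$\sqrt{\left(-196 + 242\right) 99 + C{\left(-91,459 \right)}} = \sqrt{\left(-196 + 242\right) 99 - -584} = \sqrt{46 \cdot 99 + \left(-144 + 728\right)} = \sqrt{4554 + 584} = \sqrt{5138}$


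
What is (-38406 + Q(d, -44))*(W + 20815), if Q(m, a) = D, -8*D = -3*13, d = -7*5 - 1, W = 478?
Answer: -6541401237/8 ≈ -8.1768e+8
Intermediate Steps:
d = -36 (d = -35 - 1 = -36)
D = 39/8 (D = -(-3)*13/8 = -1/8*(-39) = 39/8 ≈ 4.8750)
Q(m, a) = 39/8
(-38406 + Q(d, -44))*(W + 20815) = (-38406 + 39/8)*(478 + 20815) = -307209/8*21293 = -6541401237/8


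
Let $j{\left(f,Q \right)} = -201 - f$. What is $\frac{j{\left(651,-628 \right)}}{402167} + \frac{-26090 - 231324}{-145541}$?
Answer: $\frac{103399415206}{58531787347} \approx 1.7666$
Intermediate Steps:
$\frac{j{\left(651,-628 \right)}}{402167} + \frac{-26090 - 231324}{-145541} = \frac{-201 - 651}{402167} + \frac{-26090 - 231324}{-145541} = \left(-201 - 651\right) \frac{1}{402167} - - \frac{257414}{145541} = \left(-852\right) \frac{1}{402167} + \frac{257414}{145541} = - \frac{852}{402167} + \frac{257414}{145541} = \frac{103399415206}{58531787347}$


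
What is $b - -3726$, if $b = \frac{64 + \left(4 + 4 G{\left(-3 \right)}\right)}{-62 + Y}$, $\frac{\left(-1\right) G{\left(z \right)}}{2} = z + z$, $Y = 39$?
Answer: $\frac{85582}{23} \approx 3721.0$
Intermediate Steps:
$G{\left(z \right)} = - 4 z$ ($G{\left(z \right)} = - 2 \left(z + z\right) = - 2 \cdot 2 z = - 4 z$)
$b = - \frac{116}{23}$ ($b = \frac{64 + \left(4 + 4 \left(\left(-4\right) \left(-3\right)\right)\right)}{-62 + 39} = \frac{64 + \left(4 + 4 \cdot 12\right)}{-23} = \left(64 + \left(4 + 48\right)\right) \left(- \frac{1}{23}\right) = \left(64 + 52\right) \left(- \frac{1}{23}\right) = 116 \left(- \frac{1}{23}\right) = - \frac{116}{23} \approx -5.0435$)
$b - -3726 = - \frac{116}{23} - -3726 = - \frac{116}{23} + 3726 = \frac{85582}{23}$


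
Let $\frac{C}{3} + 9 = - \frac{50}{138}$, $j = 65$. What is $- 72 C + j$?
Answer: $\frac{48007}{23} \approx 2087.3$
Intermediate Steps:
$C = - \frac{646}{23}$ ($C = -27 + 3 \left(- \frac{50}{138}\right) = -27 + 3 \left(\left(-50\right) \frac{1}{138}\right) = -27 + 3 \left(- \frac{25}{69}\right) = -27 - \frac{25}{23} = - \frac{646}{23} \approx -28.087$)
$- 72 C + j = \left(-72\right) \left(- \frac{646}{23}\right) + 65 = \frac{46512}{23} + 65 = \frac{48007}{23}$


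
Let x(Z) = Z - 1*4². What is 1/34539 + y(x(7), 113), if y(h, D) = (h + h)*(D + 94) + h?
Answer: -129003164/34539 ≈ -3735.0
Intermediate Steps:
x(Z) = -16 + Z (x(Z) = Z - 1*16 = Z - 16 = -16 + Z)
y(h, D) = h + 2*h*(94 + D) (y(h, D) = (2*h)*(94 + D) + h = 2*h*(94 + D) + h = h + 2*h*(94 + D))
1/34539 + y(x(7), 113) = 1/34539 + (-16 + 7)*(189 + 2*113) = 1/34539 - 9*(189 + 226) = 1/34539 - 9*415 = 1/34539 - 3735 = -129003164/34539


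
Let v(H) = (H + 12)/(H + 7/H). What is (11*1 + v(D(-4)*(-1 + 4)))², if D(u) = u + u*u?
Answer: 257955721/1697809 ≈ 151.93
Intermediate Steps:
D(u) = u + u²
v(H) = (12 + H)/(H + 7/H)
(11*1 + v(D(-4)*(-1 + 4)))² = (11*1 + ((-4*(1 - 4))*(-1 + 4))*(12 + (-4*(1 - 4))*(-1 + 4))/(7 + ((-4*(1 - 4))*(-1 + 4))²))² = (11 + (-4*(-3)*3)*(12 - 4*(-3)*3)/(7 + (-4*(-3)*3)²))² = (11 + (12*3)*(12 + 12*3)/(7 + (12*3)²))² = (11 + 36*(12 + 36)/(7 + 36²))² = (11 + 36*48/(7 + 1296))² = (11 + 36*48/1303)² = (11 + 36*(1/1303)*48)² = (11 + 1728/1303)² = (16061/1303)² = 257955721/1697809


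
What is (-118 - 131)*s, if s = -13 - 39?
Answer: 12948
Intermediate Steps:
s = -52
(-118 - 131)*s = (-118 - 131)*(-52) = -249*(-52) = 12948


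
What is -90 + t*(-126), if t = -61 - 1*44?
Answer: 13140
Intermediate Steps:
t = -105 (t = -61 - 44 = -105)
-90 + t*(-126) = -90 - 105*(-126) = -90 + 13230 = 13140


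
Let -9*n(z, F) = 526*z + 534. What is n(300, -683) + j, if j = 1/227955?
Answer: -4010336329/227955 ≈ -17593.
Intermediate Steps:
j = 1/227955 ≈ 4.3868e-6
n(z, F) = -178/3 - 526*z/9 (n(z, F) = -(526*z + 534)/9 = -(534 + 526*z)/9 = -178/3 - 526*z/9)
n(300, -683) + j = (-178/3 - 526/9*300) + 1/227955 = (-178/3 - 52600/3) + 1/227955 = -52778/3 + 1/227955 = -4010336329/227955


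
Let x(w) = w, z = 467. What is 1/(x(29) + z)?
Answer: 1/496 ≈ 0.0020161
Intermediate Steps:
1/(x(29) + z) = 1/(29 + 467) = 1/496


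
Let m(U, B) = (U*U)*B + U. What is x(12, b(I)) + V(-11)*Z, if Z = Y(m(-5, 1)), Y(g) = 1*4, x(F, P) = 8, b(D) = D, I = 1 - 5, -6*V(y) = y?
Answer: 46/3 ≈ 15.333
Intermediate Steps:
V(y) = -y/6
m(U, B) = U + B*U**2 (m(U, B) = U**2*B + U = B*U**2 + U = U + B*U**2)
I = -4
Y(g) = 4
Z = 4
x(12, b(I)) + V(-11)*Z = 8 - 1/6*(-11)*4 = 8 + (11/6)*4 = 8 + 22/3 = 46/3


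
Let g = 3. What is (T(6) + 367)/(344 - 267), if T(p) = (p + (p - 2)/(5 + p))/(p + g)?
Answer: 36403/7623 ≈ 4.7754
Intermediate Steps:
T(p) = (p + (-2 + p)/(5 + p))/(3 + p) (T(p) = (p + (p - 2)/(5 + p))/(p + 3) = (p + (-2 + p)/(5 + p))/(3 + p))
(T(6) + 367)/(344 - 267) = ((-2 + 6² + 6*6)/(15 + 6² + 8*6) + 367)/(344 - 267) = ((-2 + 36 + 36)/(15 + 36 + 48) + 367)/77 = (70/99 + 367)*(1/77) = (36403/99)*(1/77) = 36403/7623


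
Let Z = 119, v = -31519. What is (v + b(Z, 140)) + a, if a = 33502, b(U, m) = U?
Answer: 2102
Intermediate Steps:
(v + b(Z, 140)) + a = (-31519 + 119) + 33502 = -31400 + 33502 = 2102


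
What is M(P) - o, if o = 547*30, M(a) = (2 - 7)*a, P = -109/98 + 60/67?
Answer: -107740945/6566 ≈ -16409.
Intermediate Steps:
P = -1423/6566 (P = -109*1/98 + 60*(1/67) = -109/98 + 60/67 = -1423/6566 ≈ -0.21672)
M(a) = -5*a
o = 16410
M(P) - o = -5*(-1423/6566) - 1*16410 = 7115/6566 - 16410 = -107740945/6566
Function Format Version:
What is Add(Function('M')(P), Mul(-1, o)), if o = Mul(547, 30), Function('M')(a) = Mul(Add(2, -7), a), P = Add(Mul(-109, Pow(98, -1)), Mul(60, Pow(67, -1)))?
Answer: Rational(-107740945, 6566) ≈ -16409.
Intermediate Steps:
P = Rational(-1423, 6566) (P = Add(Mul(-109, Rational(1, 98)), Mul(60, Rational(1, 67))) = Add(Rational(-109, 98), Rational(60, 67)) = Rational(-1423, 6566) ≈ -0.21672)
Function('M')(a) = Mul(-5, a)
o = 16410
Add(Function('M')(P), Mul(-1, o)) = Add(Mul(-5, Rational(-1423, 6566)), Mul(-1, 16410)) = Add(Rational(7115, 6566), -16410) = Rational(-107740945, 6566)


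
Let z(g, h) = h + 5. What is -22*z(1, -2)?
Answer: -66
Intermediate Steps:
z(g, h) = 5 + h
-22*z(1, -2) = -22*(5 - 2) = -22*3 = -66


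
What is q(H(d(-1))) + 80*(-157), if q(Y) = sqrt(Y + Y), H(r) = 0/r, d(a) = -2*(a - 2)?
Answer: -12560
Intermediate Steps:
d(a) = 4 - 2*a (d(a) = -2*(-2 + a) = 4 - 2*a)
H(r) = 0
q(Y) = sqrt(2)*sqrt(Y) (q(Y) = sqrt(2*Y) = sqrt(2)*sqrt(Y))
q(H(d(-1))) + 80*(-157) = sqrt(2)*sqrt(0) + 80*(-157) = sqrt(2)*0 - 12560 = 0 - 12560 = -12560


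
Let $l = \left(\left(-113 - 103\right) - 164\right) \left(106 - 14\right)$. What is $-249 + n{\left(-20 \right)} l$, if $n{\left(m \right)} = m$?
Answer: $698951$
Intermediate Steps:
$l = -34960$ ($l = \left(\left(-113 - 103\right) - 164\right) 92 = \left(-216 - 164\right) 92 = \left(-380\right) 92 = -34960$)
$-249 + n{\left(-20 \right)} l = -249 - -699200 = -249 + 699200 = 698951$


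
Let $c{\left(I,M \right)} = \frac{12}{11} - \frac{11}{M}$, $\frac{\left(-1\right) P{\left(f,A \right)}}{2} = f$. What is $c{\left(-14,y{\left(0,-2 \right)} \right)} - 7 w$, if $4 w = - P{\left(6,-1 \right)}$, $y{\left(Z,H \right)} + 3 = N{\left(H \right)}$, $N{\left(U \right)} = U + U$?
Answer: $- \frac{1412}{77} \approx -18.338$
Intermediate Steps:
$N{\left(U \right)} = 2 U$
$y{\left(Z,H \right)} = -3 + 2 H$
$P{\left(f,A \right)} = - 2 f$
$c{\left(I,M \right)} = \frac{12}{11} - \frac{11}{M}$ ($c{\left(I,M \right)} = 12 \cdot \frac{1}{11} - \frac{11}{M} = \frac{12}{11} - \frac{11}{M}$)
$w = 3$ ($w = \frac{\left(-1\right) \left(\left(-2\right) 6\right)}{4} = \frac{\left(-1\right) \left(-12\right)}{4} = \frac{1}{4} \cdot 12 = 3$)
$c{\left(-14,y{\left(0,-2 \right)} \right)} - 7 w = \left(\frac{12}{11} - \frac{11}{-3 + 2 \left(-2\right)}\right) - 21 = \left(\frac{12}{11} - \frac{11}{-3 - 4}\right) - 21 = \left(\frac{12}{11} - \frac{11}{-7}\right) - 21 = \left(\frac{12}{11} - - \frac{11}{7}\right) - 21 = \left(\frac{12}{11} + \frac{11}{7}\right) - 21 = \frac{205}{77} - 21 = - \frac{1412}{77}$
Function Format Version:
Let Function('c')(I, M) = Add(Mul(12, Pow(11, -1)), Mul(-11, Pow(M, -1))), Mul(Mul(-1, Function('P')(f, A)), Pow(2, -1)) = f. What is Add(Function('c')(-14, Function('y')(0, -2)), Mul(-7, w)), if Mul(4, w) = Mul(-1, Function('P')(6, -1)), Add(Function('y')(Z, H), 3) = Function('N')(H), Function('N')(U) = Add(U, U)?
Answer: Rational(-1412, 77) ≈ -18.338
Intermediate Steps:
Function('N')(U) = Mul(2, U)
Function('y')(Z, H) = Add(-3, Mul(2, H))
Function('P')(f, A) = Mul(-2, f)
Function('c')(I, M) = Add(Rational(12, 11), Mul(-11, Pow(M, -1))) (Function('c')(I, M) = Add(Mul(12, Rational(1, 11)), Mul(-11, Pow(M, -1))) = Add(Rational(12, 11), Mul(-11, Pow(M, -1))))
w = 3 (w = Mul(Rational(1, 4), Mul(-1, Mul(-2, 6))) = Mul(Rational(1, 4), Mul(-1, -12)) = Mul(Rational(1, 4), 12) = 3)
Add(Function('c')(-14, Function('y')(0, -2)), Mul(-7, w)) = Add(Add(Rational(12, 11), Mul(-11, Pow(Add(-3, Mul(2, -2)), -1))), Mul(-7, 3)) = Add(Add(Rational(12, 11), Mul(-11, Pow(Add(-3, -4), -1))), -21) = Add(Add(Rational(12, 11), Mul(-11, Pow(-7, -1))), -21) = Add(Add(Rational(12, 11), Mul(-11, Rational(-1, 7))), -21) = Add(Add(Rational(12, 11), Rational(11, 7)), -21) = Add(Rational(205, 77), -21) = Rational(-1412, 77)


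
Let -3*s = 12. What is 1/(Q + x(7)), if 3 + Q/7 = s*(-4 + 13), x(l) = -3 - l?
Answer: -1/283 ≈ -0.0035336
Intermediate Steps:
s = -4 (s = -⅓*12 = -4)
Q = -273 (Q = -21 + 7*(-4*(-4 + 13)) = -21 + 7*(-4*9) = -21 + 7*(-36) = -21 - 252 = -273)
1/(Q + x(7)) = 1/(-273 + (-3 - 1*7)) = 1/(-273 + (-3 - 7)) = 1/(-273 - 10) = 1/(-283) = -1/283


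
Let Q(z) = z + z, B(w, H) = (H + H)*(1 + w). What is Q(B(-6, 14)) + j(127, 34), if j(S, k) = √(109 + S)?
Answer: -280 + 2*√59 ≈ -264.64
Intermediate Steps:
B(w, H) = 2*H*(1 + w) (B(w, H) = (2*H)*(1 + w) = 2*H*(1 + w))
Q(z) = 2*z
Q(B(-6, 14)) + j(127, 34) = 2*(2*14*(1 - 6)) + √(109 + 127) = 2*(2*14*(-5)) + √236 = 2*(-140) + 2*√59 = -280 + 2*√59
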